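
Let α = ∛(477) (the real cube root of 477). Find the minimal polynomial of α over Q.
m_α(x) = x^3 - 477

α satisfies α^3 = 477, so x^3 - 477 annihilates α. By the rational root test, a rational root p/q (in lowest terms) of x^3 - 477 would satisfy p^3 = 477 q^3, forcing q = 1 and p^3 = 477; but 477 is not a perfect cube, contradiction. A monic cubic over Q with no rational root is irreducible (any nontrivial factorization would include a linear factor). Hence x^3 - 477 is the minimal polynomial of α, and in particular [Q(α):Q] = 3.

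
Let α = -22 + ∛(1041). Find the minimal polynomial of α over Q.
m_α(x) = x^3 + 66x^2 + 1452x + 9607

Set β = α + 22 = ∛(1041), so β^3 = 1041. Then (α + 22)^3 - 1041 = 0, i.e. α is a root of g(x) = (x + 22)^3 - 1041 = x^3 + 66x^2 + 1452x + 9607. Since g(x) = h(x + 22) where h(x) = x^3 - 1041, and h is irreducible over Q (because 1041 is not a perfect cube, so h has no rational root, and a monic cubic with no rational root is irreducible), g is also irreducible (irreducibility is preserved under the substitution x → x + 22). Hence m_α(x) = x^3 + 66x^2 + 1452x + 9607.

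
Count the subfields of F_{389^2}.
F_{389^2} has 2 subfields

The subfields of F_{p^n} are exactly the fields F_{p^d} for d | n (each is the fixed field of the unique index-d subgroup of Gal(F_{p^n}/F_p) ≅ Z/nZ). The divisors of n = 2 are {1, 2}, giving 2 subfields: F_{389^1}, F_{389^2}.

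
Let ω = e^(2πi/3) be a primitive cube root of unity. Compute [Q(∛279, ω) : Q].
[Q(∛279, ω) : Q] = 6

[Q(∛279):Q] = 3 (min poly x^3 - 279, irreducible since 279 is not a perfect cube). [Q(ω):Q] = 2 (min poly x^2 + x + 1). Since Q(∛279) ⊂ R and ω ∉ R, we have ω ∉ Q(∛279), so x^2 + x + 1 remains irreducible over Q(∛279) and [Q(∛279, ω) : Q(∛279)] = 2. By the tower law, [Q(∛279, ω) : Q] = 3 · 2 = 6. (In fact Q(∛279, ω) is the splitting field of x^3 - 279 over Q.)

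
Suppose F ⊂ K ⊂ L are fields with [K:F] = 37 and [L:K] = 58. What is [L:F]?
[L:F] = 2146

The tower law says that for any tower of field extensions F ⊂ K ⊂ L with finite degrees, [L:F] = [L:K] · [K:F]. Here this gives [L:F] = 58 · 37 = 2146.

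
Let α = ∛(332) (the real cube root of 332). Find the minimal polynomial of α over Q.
m_α(x) = x^3 - 332

α satisfies α^3 = 332, so x^3 - 332 annihilates α. By the rational root test, a rational root p/q (in lowest terms) of x^3 - 332 would satisfy p^3 = 332 q^3, forcing q = 1 and p^3 = 332; but 332 is not a perfect cube, contradiction. A monic cubic over Q with no rational root is irreducible (any nontrivial factorization would include a linear factor). Hence x^3 - 332 is the minimal polynomial of α, and in particular [Q(α):Q] = 3.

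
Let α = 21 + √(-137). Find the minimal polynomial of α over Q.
m_α(x) = x^2 - 42x + 578

From α - 21 = √(-137), squaring gives (α - 21)^2 = -137, i.e. α^2 - 42α + 441 = -137, so α^2 - 42α + 578 = 0. The discriminant of x^2 - 42x + 578 is (-42)^2 - 4·(578) = 1764 - 2312 = -548, and 4·(-137) is not a perfect square in Q since -137 is squarefree and ≠ 1. Hence x^2 - 42x + 578 is irreducible over Q and is the minimal polynomial of α.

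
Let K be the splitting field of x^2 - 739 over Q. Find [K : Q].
[K : Q] = 2

f(x) = x^2 - 739 factors as (x - √739)(x + √739). The splitting field is K = Q(√739). Since 739 is squarefree and > 1, it is not a perfect square, so x^2 - 739 is irreducible over Q and [Q(√739) : Q] = 2. Hence [K : Q] = 2.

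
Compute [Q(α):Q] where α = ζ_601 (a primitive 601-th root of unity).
[Q(α):Q] = 600

The minimal polynomial of ζ_601 over Q is the 601-th cyclotomic polynomial Φ_601(x), which is irreducible over Q and has degree φ(601) = 600. Hence [Q(α):Q] = φ(601) = 600.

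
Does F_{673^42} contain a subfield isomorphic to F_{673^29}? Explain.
No: F_{673^29} is not a subfield of F_{673^42}

F_{p^m} embeds in F_{p^n} iff m | n. Here 29 ∤ 42 (since 42 = 1·29 + 13 with remainder 13 ≠ 0), so F_{673^29} is not a subfield of F_{673^42}. Equivalently: if it were, the tower law would give 29 = [F_{673^29}:F_673] dividing [F_{673^42}:F_673] = 42, contradiction.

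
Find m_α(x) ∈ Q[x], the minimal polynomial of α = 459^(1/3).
m_α(x) = x^3 - 459

α satisfies α^3 = 459, so x^3 - 459 annihilates α. By the rational root test, a rational root p/q (in lowest terms) of x^3 - 459 would satisfy p^3 = 459 q^3, forcing q = 1 and p^3 = 459; but 459 is not a perfect cube, contradiction. A monic cubic over Q with no rational root is irreducible (any nontrivial factorization would include a linear factor). Hence x^3 - 459 is the minimal polynomial of α, and in particular [Q(α):Q] = 3.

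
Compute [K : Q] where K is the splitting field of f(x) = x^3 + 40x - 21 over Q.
[K : Q] = 6

By the rational root test, any rational root of the monic integer polynomial f(x) = x^3 + 40x - 21 must be an integer dividing the constant term -21, i.e. one of ±{1, 3, 7, 21}. Evaluating: f(1) = 20, f(-1) = -62, f(3) = 126, f(-3) = -168, f(7) = 602, f(-7) = -644, f(21) = 10080, f(-21) = -10122; none is 0, so f has no rational root and is therefore irreducible over Q (a cubic with no linear factor over a field is irreducible). For an irreducible cubic, the Galois group is A_3 or S_3 according as the discriminant disc(f) = -4a^3 - 27b^2 = -4·(40)^3 - 27·(-21)^2 = -267907 is or is not a square in Q. Here disc(f) = -267907 is not a perfect square in Q, so the Galois group of f over Q is not contained in A_3 and must be all of S_3. The splitting field has degree |S_3| = 6 over Q, so [K : Q] = 6.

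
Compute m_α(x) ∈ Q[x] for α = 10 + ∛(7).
m_α(x) = x^3 - 30x^2 + 300x - 1007

Set β = α - 10 = ∛(7), so β^3 = 7. Then (α - 10)^3 - 7 = 0, i.e. α is a root of g(x) = (x - 10)^3 - 7 = x^3 - 30x^2 + 300x - 1007. Since g(x) = h(x - 10) where h(x) = x^3 - 7, and h is irreducible over Q (because 7 is not a perfect cube, so h has no rational root, and a monic cubic with no rational root is irreducible), g is also irreducible (irreducibility is preserved under the substitution x → x - 10). Hence m_α(x) = x^3 - 30x^2 + 300x - 1007.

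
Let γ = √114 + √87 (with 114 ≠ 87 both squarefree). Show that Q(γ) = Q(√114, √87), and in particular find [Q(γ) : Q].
[Q(γ) : Q] = 4 (equivalently, Q(γ) = Q(√114, √87))

Obviously Q(γ) ⊆ Q(√114, √87), and [Q(√114, √87):Q] = 4 (since 114, 87 are distinct squarefree integers > 1 with 9918 not a perfect square). To show equality we compute the minimal polynomial of γ. From γ = √114 + √87: γ^2 = 114 + 2√(9918) + 87 = 201 + 2√(9918), so γ^2 - 201 = 2√(9918); squaring, (γ^2 - 201)^2 = 4·9918, i.e. γ^4 - 402γ^2 + 40401 - 39672 = 0, i.e. γ^4 - 402γ^2 + 729 = 0. So γ is a root of x^4 - 402x^2 + 729. This polynomial is irreducible over Q: it has no rational root (each ±√114 ± √87 is irrational), and any factorization into two quadratics over Q would force √(9918) ∈ Q (pairing opposite roots) or √114, √87 ∈ Q (other pairings), all impossible. Hence [Q(γ):Q] = 4 = [Q(√114, √87):Q], so Q(γ) = Q(√114, √87).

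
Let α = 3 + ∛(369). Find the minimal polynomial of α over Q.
m_α(x) = x^3 - 9x^2 + 27x - 396

Set β = α - 3 = ∛(369), so β^3 = 369. Then (α - 3)^3 - 369 = 0, i.e. α is a root of g(x) = (x - 3)^3 - 369 = x^3 - 9x^2 + 27x - 396. Since g(x) = h(x - 3) where h(x) = x^3 - 369, and h is irreducible over Q (because 369 is not a perfect cube, so h has no rational root, and a monic cubic with no rational root is irreducible), g is also irreducible (irreducibility is preserved under the substitution x → x - 3). Hence m_α(x) = x^3 - 9x^2 + 27x - 396.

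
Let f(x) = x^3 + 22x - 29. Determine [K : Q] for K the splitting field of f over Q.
[K : Q] = 6

By the rational root test, any rational root of the monic integer polynomial f(x) = x^3 + 22x - 29 must be an integer dividing the constant term -29, i.e. one of ±{1, 29}. Evaluating: f(1) = -6, f(-1) = -52, f(29) = 24998, f(-29) = -25056; none is 0, so f has no rational root and is therefore irreducible over Q (a cubic with no linear factor over a field is irreducible). For an irreducible cubic, the Galois group is A_3 or S_3 according as the discriminant disc(f) = -4a^3 - 27b^2 = -4·(22)^3 - 27·(-29)^2 = -65299 is or is not a square in Q. Here disc(f) = -65299 is not a perfect square in Q, so the Galois group of f over Q is not contained in A_3 and must be all of S_3. The splitting field has degree |S_3| = 6 over Q, so [K : Q] = 6.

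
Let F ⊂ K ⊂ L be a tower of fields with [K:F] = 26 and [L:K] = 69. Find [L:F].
[L:F] = 1794

The tower law says that for any tower of field extensions F ⊂ K ⊂ L with finite degrees, [L:F] = [L:K] · [K:F]. Here this gives [L:F] = 69 · 26 = 1794.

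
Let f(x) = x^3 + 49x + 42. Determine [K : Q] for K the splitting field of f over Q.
[K : Q] = 6

By the rational root test, any rational root of the monic integer polynomial f(x) = x^3 + 49x + 42 must be an integer dividing the constant term 42, i.e. one of ±{1, 2, 3, 6, 7, 14, 21, 42}. Evaluating: f(1) = 92, f(-1) = -8, f(2) = 148, f(-2) = -64, f(3) = 216, f(-3) = -132, f(6) = 552, f(-6) = -468, f(7) = 728, f(-7) = -644, f(14) = 3472, f(-14) = -3388, f(21) = 10332, f(-21) = -10248, f(42) = 76188, f(-42) = -76104; none is 0, so f has no rational root and is therefore irreducible over Q (a cubic with no linear factor over a field is irreducible). For an irreducible cubic, the Galois group is A_3 or S_3 according as the discriminant disc(f) = -4a^3 - 27b^2 = -4·(49)^3 - 27·(42)^2 = -518224 is or is not a square in Q. Here disc(f) = -518224 is not a perfect square in Q, so the Galois group of f over Q is not contained in A_3 and must be all of S_3. The splitting field has degree |S_3| = 6 over Q, so [K : Q] = 6.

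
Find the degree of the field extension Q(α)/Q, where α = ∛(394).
[Q(α):Q] = 3

The minimal polynomial of α is x^3 - 394, irreducible over Q since 394 is not a perfect cube (so x^3 - 394 has no rational root). Hence [Q(α):Q] = deg(m_α) = 3.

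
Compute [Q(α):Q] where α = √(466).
[Q(α):Q] = 2

[Q(α):Q] equals the degree of the minimal polynomial of α. Here α^2 = 466 and x^2 - 466 is irreducible (d = 466 is squarefree, ≠ 1, hence not a square), so deg(m_α) = 2. Thus [Q(α):Q] = 2.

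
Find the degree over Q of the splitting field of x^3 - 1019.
[K : Q] = 6

The roots of x^3 - 1019 are ∛1019, ω∛1019, ω^2∛1019 where ω = e^(2πi/3) is a primitive cube root of unity, so K = Q(∛1019, ω). Now [Q(∛1019):Q] = 3 (since 1019 is not a perfect cube, x^3 - 1019 is irreducible) and [Q(ω):Q] = 2. Both 2 and 3 divide [K:Q], and [K:Q] ≤ 3·2 = 6, so [K:Q] = 6. (Equivalently: Q(∛1019) ⊂ R but ω ∉ R, so [K : Q(∛1019)] = 2.)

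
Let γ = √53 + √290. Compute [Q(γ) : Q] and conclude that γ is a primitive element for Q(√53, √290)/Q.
[Q(γ) : Q] = 4 (equivalently, Q(γ) = Q(√53, √290))

Obviously Q(γ) ⊆ Q(√53, √290), and [Q(√53, √290):Q] = 4 (since 53, 290 are distinct squarefree integers > 1 with 15370 not a perfect square). To show equality we compute the minimal polynomial of γ. From γ = √53 + √290: γ^2 = 53 + 2√(15370) + 290 = 343 + 2√(15370), so γ^2 - 343 = 2√(15370); squaring, (γ^2 - 343)^2 = 4·15370, i.e. γ^4 - 686γ^2 + 117649 - 61480 = 0, i.e. γ^4 - 686γ^2 + 56169 = 0. So γ is a root of x^4 - 686x^2 + 56169. This polynomial is irreducible over Q: it has no rational root (each ±√53 ± √290 is irrational), and any factorization into two quadratics over Q would force √(15370) ∈ Q (pairing opposite roots) or √53, √290 ∈ Q (other pairings), all impossible. Hence [Q(γ):Q] = 4 = [Q(√53, √290):Q], so Q(γ) = Q(√53, √290).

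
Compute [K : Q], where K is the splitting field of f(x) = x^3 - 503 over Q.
[K : Q] = 6

The roots of x^3 - 503 are ∛503, ω∛503, ω^2∛503 where ω = e^(2πi/3) is a primitive cube root of unity, so K = Q(∛503, ω). Now [Q(∛503):Q] = 3 (since 503 is not a perfect cube, x^3 - 503 is irreducible) and [Q(ω):Q] = 2. Both 2 and 3 divide [K:Q], and [K:Q] ≤ 3·2 = 6, so [K:Q] = 6. (Equivalently: Q(∛503) ⊂ R but ω ∉ R, so [K : Q(∛503)] = 2.)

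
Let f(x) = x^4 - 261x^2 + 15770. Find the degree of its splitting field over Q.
[K : Q] = 4

Solving the quadratic in x^2: x^2 = (261 ± √(261^2 - 4·15770))/2 = (261 ± √5041)/2 = (261 ± 71)/2, giving x^2 = 95 or x^2 = 166. So f(x) = (x^2 - 95)(x^2 - 166) and the roots of f are ±√95, ±√166. Hence the splitting field is K = Q(√95, √166). Since 95 and 166 are distinct squarefree integers > 1, their product 15770 is not a perfect square, so √166 ∉ Q(√95). By the tower law [K:Q] = [Q(√95,√166):Q(√95)] · [Q(√95):Q] = 2 · 2 = 4.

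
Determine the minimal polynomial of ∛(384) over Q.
m_α(x) = x^3 - 384

α satisfies α^3 = 384, so x^3 - 384 annihilates α. By the rational root test, a rational root p/q (in lowest terms) of x^3 - 384 would satisfy p^3 = 384 q^3, forcing q = 1 and p^3 = 384; but 384 is not a perfect cube, contradiction. A monic cubic over Q with no rational root is irreducible (any nontrivial factorization would include a linear factor). Hence x^3 - 384 is the minimal polynomial of α, and in particular [Q(α):Q] = 3.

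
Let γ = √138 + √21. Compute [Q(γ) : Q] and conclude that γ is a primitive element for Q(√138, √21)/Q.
[Q(γ) : Q] = 4 (equivalently, Q(γ) = Q(√138, √21))

Obviously Q(γ) ⊆ Q(√138, √21), and [Q(√138, √21):Q] = 4 (since 138, 21 are distinct squarefree integers > 1 with 2898 not a perfect square). To show equality we compute the minimal polynomial of γ. From γ = √138 + √21: γ^2 = 138 + 2√(2898) + 21 = 159 + 2√(2898), so γ^2 - 159 = 2√(2898); squaring, (γ^2 - 159)^2 = 4·2898, i.e. γ^4 - 318γ^2 + 25281 - 11592 = 0, i.e. γ^4 - 318γ^2 + 13689 = 0. So γ is a root of x^4 - 318x^2 + 13689. This polynomial is irreducible over Q: it has no rational root (each ±√138 ± √21 is irrational), and any factorization into two quadratics over Q would force √(2898) ∈ Q (pairing opposite roots) or √138, √21 ∈ Q (other pairings), all impossible. Hence [Q(γ):Q] = 4 = [Q(√138, √21):Q], so Q(γ) = Q(√138, √21).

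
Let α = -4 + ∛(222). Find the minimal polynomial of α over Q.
m_α(x) = x^3 + 12x^2 + 48x - 158

Set β = α + 4 = ∛(222), so β^3 = 222. Then (α + 4)^3 - 222 = 0, i.e. α is a root of g(x) = (x + 4)^3 - 222 = x^3 + 12x^2 + 48x - 158. Since g(x) = h(x + 4) where h(x) = x^3 - 222, and h is irreducible over Q (because 222 is not a perfect cube, so h has no rational root, and a monic cubic with no rational root is irreducible), g is also irreducible (irreducibility is preserved under the substitution x → x + 4). Hence m_α(x) = x^3 + 12x^2 + 48x - 158.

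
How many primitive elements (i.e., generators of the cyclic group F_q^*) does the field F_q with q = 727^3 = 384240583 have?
There are φ(384240582) = 116435880 primitive elements

F_q^* is cyclic of order q - 1 = 384240582. A cyclic group of order m has exactly φ(m) generators. Here m = 384240582 = 2 · 3^2 · 11^2 · 176419, so the number of primitive elements is φ(384240582) = 116435880.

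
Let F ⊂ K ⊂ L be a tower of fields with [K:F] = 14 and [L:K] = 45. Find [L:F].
[L:F] = 630

The tower law says that for any tower of field extensions F ⊂ K ⊂ L with finite degrees, [L:F] = [L:K] · [K:F]. Here this gives [L:F] = 45 · 14 = 630.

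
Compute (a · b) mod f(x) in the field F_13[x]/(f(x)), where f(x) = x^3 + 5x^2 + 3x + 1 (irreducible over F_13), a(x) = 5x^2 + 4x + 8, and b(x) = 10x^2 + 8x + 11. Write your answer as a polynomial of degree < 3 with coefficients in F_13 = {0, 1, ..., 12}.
a · b ≡ 9x^2 + 9x + 11 (mod f(x))

Multiply in F_13[x]: a(x)·b(x) = (5x^2 + 4x + 8)·(10x^2 + 8x + 11) = 11x^4 + 2x^3 + 11x^2 + 4x + 10. This has degree ≥ 3, so divide by f(x) over F_13: 11x^4 + 2x^3 + 11x^2 + 4x + 10 = (11x + 12)·(x^3 + 5x^2 + 3x + 1) + (9x^2 + 9x + 11). Hence a·b ≡ 9x^2 + 9x + 11 (mod f). (F_13[x]/(f) is a field with 13^3 = 2197 elements since f is irreducible of degree 3.)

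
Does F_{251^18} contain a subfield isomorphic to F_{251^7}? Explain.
No: F_{251^7} is not a subfield of F_{251^18}

F_{p^m} embeds in F_{p^n} iff m | n. Here 7 ∤ 18 (since 18 = 2·7 + 4 with remainder 4 ≠ 0), so F_{251^7} is not a subfield of F_{251^18}. Equivalently: if it were, the tower law would give 7 = [F_{251^7}:F_251] dividing [F_{251^18}:F_251] = 18, contradiction.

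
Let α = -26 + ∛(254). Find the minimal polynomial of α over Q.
m_α(x) = x^3 + 78x^2 + 2028x + 17322

Set β = α + 26 = ∛(254), so β^3 = 254. Then (α + 26)^3 - 254 = 0, i.e. α is a root of g(x) = (x + 26)^3 - 254 = x^3 + 78x^2 + 2028x + 17322. Since g(x) = h(x + 26) where h(x) = x^3 - 254, and h is irreducible over Q (because 254 is not a perfect cube, so h has no rational root, and a monic cubic with no rational root is irreducible), g is also irreducible (irreducibility is preserved under the substitution x → x + 26). Hence m_α(x) = x^3 + 78x^2 + 2028x + 17322.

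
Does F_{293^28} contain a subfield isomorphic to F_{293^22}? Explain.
No: F_{293^22} is not a subfield of F_{293^28}

F_{p^m} embeds in F_{p^n} iff m | n. Here 22 ∤ 28 (since 28 = 1·22 + 6 with remainder 6 ≠ 0), so F_{293^22} is not a subfield of F_{293^28}. Equivalently: if it were, the tower law would give 22 = [F_{293^22}:F_293] dividing [F_{293^28}:F_293] = 28, contradiction.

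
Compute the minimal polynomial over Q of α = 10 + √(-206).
m_α(x) = x^2 - 20x + 306

From α - 10 = √(-206), squaring gives (α - 10)^2 = -206, i.e. α^2 - 20α + 100 = -206, so α^2 - 20α + 306 = 0. The discriminant of x^2 - 20x + 306 is (-20)^2 - 4·(306) = 400 - 1224 = -824, and 4·(-206) is not a perfect square in Q since -206 is squarefree and ≠ 1. Hence x^2 - 20x + 306 is irreducible over Q and is the minimal polynomial of α.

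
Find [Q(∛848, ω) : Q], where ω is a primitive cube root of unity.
[Q(∛848, ω) : Q] = 6

[Q(∛848):Q] = 3 (min poly x^3 - 848, irreducible since 848 is not a perfect cube). [Q(ω):Q] = 2 (min poly x^2 + x + 1). Since Q(∛848) ⊂ R and ω ∉ R, we have ω ∉ Q(∛848), so x^2 + x + 1 remains irreducible over Q(∛848) and [Q(∛848, ω) : Q(∛848)] = 2. By the tower law, [Q(∛848, ω) : Q] = 3 · 2 = 6. (In fact Q(∛848, ω) is the splitting field of x^3 - 848 over Q.)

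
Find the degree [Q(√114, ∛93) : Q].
[Q(√114, ∛93) : Q] = 6

Let L = Q(√114, ∛93). Since Q(√114) ⊂ L and [Q(√114):Q] = 2, the tower law gives 2 | [L:Q]. Likewise Q(∛93) ⊂ L with [Q(∛93):Q] = 3 (because 93 is not a perfect cube), so 3 | [L:Q]. As gcd(2,3) = 1, [L:Q] is divisible by 6. Conversely L is generated over Q by √114 and ∛93, so [L:Q] ≤ 2·3 = 6. Therefore [Q(√114, ∛93) : Q] = 6.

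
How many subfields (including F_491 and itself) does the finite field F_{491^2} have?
F_{491^2} has 2 subfields

The subfields of F_{p^n} are exactly the fields F_{p^d} for d | n (each is the fixed field of the unique index-d subgroup of Gal(F_{p^n}/F_p) ≅ Z/nZ). The divisors of n = 2 are {1, 2}, giving 2 subfields: F_{491^1}, F_{491^2}.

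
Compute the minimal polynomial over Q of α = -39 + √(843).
m_α(x) = x^2 + 78x + 678

From α + 39 = √(843), squaring gives (α + 39)^2 = 843, i.e. α^2 + 78α + 1521 = 843, so α^2 + 78α + 678 = 0. The discriminant of x^2 + 78x + 678 is (78)^2 - 4·(678) = 6084 - 2712 = 3372, and 4·(843) is not a perfect square in Q since 843 is squarefree and ≠ 1. Hence x^2 + 78x + 678 is irreducible over Q and is the minimal polynomial of α.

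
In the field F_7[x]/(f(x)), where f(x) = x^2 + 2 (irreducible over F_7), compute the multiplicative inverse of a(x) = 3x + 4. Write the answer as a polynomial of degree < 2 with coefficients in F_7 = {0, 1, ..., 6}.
a(x)^(-1) ≡ 3x + 3 (mod f(x))

Since f is irreducible over F_7, F_7[x]/(f) is a field and a(x) ≠ 0 has an inverse. Apply the extended Euclidean algorithm to f(x) and a(x) in F_7[x]: f(x) = (5x + 5)·a(x) + (3). The last nonzero remainder is the constant 3 = gcd(f, a) in F_7. Back-substituting through the division chain expresses 3 = s(x)·a(x) + t(x)·f(x) with s(x) ≡ 2x + 2 (mod f), so (2x + 2)·a(x) ≡ 3 (mod f). Multiplying by 3^(-1) ≡ 5 in F_7 gives a(x)^(-1) ≡ 5·(2x + 2) ≡ 3x + 3 (mod f). Check: (3x + 4)·(3x + 3) = 2x^2 + 5 ≡ 1 (mod x^2 + 2).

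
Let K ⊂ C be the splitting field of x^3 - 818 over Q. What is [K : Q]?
[K : Q] = 6

The roots of x^3 - 818 are ∛818, ω∛818, ω^2∛818 where ω = e^(2πi/3) is a primitive cube root of unity, so K = Q(∛818, ω). Now [Q(∛818):Q] = 3 (since 818 is not a perfect cube, x^3 - 818 is irreducible) and [Q(ω):Q] = 2. Both 2 and 3 divide [K:Q], and [K:Q] ≤ 3·2 = 6, so [K:Q] = 6. (Equivalently: Q(∛818) ⊂ R but ω ∉ R, so [K : Q(∛818)] = 2.)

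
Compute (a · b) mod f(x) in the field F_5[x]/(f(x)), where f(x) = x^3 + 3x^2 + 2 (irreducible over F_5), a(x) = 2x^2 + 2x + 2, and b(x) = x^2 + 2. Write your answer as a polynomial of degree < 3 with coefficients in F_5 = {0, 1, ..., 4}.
a · b ≡ 3x^2 + 2 (mod f(x))

Multiply in F_5[x]: a(x)·b(x) = (2x^2 + 2x + 2)·(x^2 + 2) = 2x^4 + 2x^3 + x^2 + 4x + 4. This has degree ≥ 3, so divide by f(x) over F_5: 2x^4 + 2x^3 + x^2 + 4x + 4 = (2x + 1)·(x^3 + 3x^2 + 2) + (3x^2 + 2). Hence a·b ≡ 3x^2 + 2 (mod f). (F_5[x]/(f) is a field with 5^3 = 125 elements since f is irreducible of degree 3.)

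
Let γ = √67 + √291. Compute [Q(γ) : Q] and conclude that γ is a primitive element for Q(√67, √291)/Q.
[Q(γ) : Q] = 4 (equivalently, Q(γ) = Q(√67, √291))

Obviously Q(γ) ⊆ Q(√67, √291), and [Q(√67, √291):Q] = 4 (since 67, 291 are distinct squarefree integers > 1 with 19497 not a perfect square). To show equality we compute the minimal polynomial of γ. From γ = √67 + √291: γ^2 = 67 + 2√(19497) + 291 = 358 + 2√(19497), so γ^2 - 358 = 2√(19497); squaring, (γ^2 - 358)^2 = 4·19497, i.e. γ^4 - 716γ^2 + 128164 - 77988 = 0, i.e. γ^4 - 716γ^2 + 50176 = 0. So γ is a root of x^4 - 716x^2 + 50176. This polynomial is irreducible over Q: it has no rational root (each ±√67 ± √291 is irrational), and any factorization into two quadratics over Q would force √(19497) ∈ Q (pairing opposite roots) or √67, √291 ∈ Q (other pairings), all impossible. Hence [Q(γ):Q] = 4 = [Q(√67, √291):Q], so Q(γ) = Q(√67, √291).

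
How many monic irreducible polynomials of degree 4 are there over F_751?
There are 79524141000 monic irreducible polynomials of degree 4 over F_751

Each element of F_{751^4} that lies in no proper subfield is a root of exactly one monic irreducible of degree 4 over F_751, and each such polynomial has 4 distinct roots in F_{751^4}. By Möbius inversion the count is N_751(4) = (1/4) Σ_{d|4} μ(4/d) · 751^d = (1/4)(μ(4)·751^1 + μ(2)·751^2 + μ(1)·751^4) = 318096564000/4 = 79524141000.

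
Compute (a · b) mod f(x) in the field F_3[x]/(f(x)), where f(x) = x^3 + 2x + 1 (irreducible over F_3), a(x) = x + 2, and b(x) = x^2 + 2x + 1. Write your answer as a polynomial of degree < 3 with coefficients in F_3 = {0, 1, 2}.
a · b ≡ x^2 + 1 (mod f(x))

Multiply in F_3[x]: a(x)·b(x) = (x + 2)·(x^2 + 2x + 1) = x^3 + x^2 + 2x + 2. This has degree ≥ 3, so divide by f(x) over F_3: x^3 + x^2 + 2x + 2 = (1)·(x^3 + 2x + 1) + (x^2 + 1). Hence a·b ≡ x^2 + 1 (mod f). (F_3[x]/(f) is a field with 3^3 = 27 elements since f is irreducible of degree 3.)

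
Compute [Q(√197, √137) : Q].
[Q(√197, √137) : Q] = 4

[Q(√197):Q] = 2 (min poly x^2 - 197, irreducible since 197 is squarefree > 1). For the top step, suppose √137 ∈ Q(√197), say √137 = c + d√197 with c, d ∈ Q. Squaring: 137 = c^2 + 197d^2 + 2cd√197. Since √197 ∉ Q this forces 2cd = 0. If d = 0 then √137 = c ∈ Q, contradicting 137 squarefree > 1. If c = 0 then 137 = 197d^2, so 197·137 = (197d)^2 is a perfect square in Q — but 197·137 = 26989 is not a perfect square (since 197 and 137 are distinct squarefree integers). Contradiction. Hence √137 ∉ Q(√197), so x^2 - 137 stays irreducible over Q(√197) and [Q(√197, √137) : Q(√197)] = 2. By the tower law, [Q(√197, √137) : Q] = 2 · 2 = 4.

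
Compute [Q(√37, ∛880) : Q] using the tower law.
[Q(√37, ∛880) : Q] = 6

Let L = Q(√37, ∛880). Since Q(√37) ⊂ L and [Q(√37):Q] = 2, the tower law gives 2 | [L:Q]. Likewise Q(∛880) ⊂ L with [Q(∛880):Q] = 3 (because 880 is not a perfect cube), so 3 | [L:Q]. As gcd(2,3) = 1, [L:Q] is divisible by 6. Conversely L is generated over Q by √37 and ∛880, so [L:Q] ≤ 2·3 = 6. Therefore [Q(√37, ∛880) : Q] = 6.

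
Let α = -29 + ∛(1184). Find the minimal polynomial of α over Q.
m_α(x) = x^3 + 87x^2 + 2523x + 23205

Set β = α + 29 = ∛(1184), so β^3 = 1184. Then (α + 29)^3 - 1184 = 0, i.e. α is a root of g(x) = (x + 29)^3 - 1184 = x^3 + 87x^2 + 2523x + 23205. Since g(x) = h(x + 29) where h(x) = x^3 - 1184, and h is irreducible over Q (because 1184 is not a perfect cube, so h has no rational root, and a monic cubic with no rational root is irreducible), g is also irreducible (irreducibility is preserved under the substitution x → x + 29). Hence m_α(x) = x^3 + 87x^2 + 2523x + 23205.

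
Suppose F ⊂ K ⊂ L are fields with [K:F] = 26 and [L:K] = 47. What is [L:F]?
[L:F] = 1222

The tower law says that for any tower of field extensions F ⊂ K ⊂ L with finite degrees, [L:F] = [L:K] · [K:F]. Here this gives [L:F] = 47 · 26 = 1222.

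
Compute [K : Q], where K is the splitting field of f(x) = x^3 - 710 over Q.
[K : Q] = 6

The roots of x^3 - 710 are ∛710, ω∛710, ω^2∛710 where ω = e^(2πi/3) is a primitive cube root of unity, so K = Q(∛710, ω). Now [Q(∛710):Q] = 3 (since 710 is not a perfect cube, x^3 - 710 is irreducible) and [Q(ω):Q] = 2. Both 2 and 3 divide [K:Q], and [K:Q] ≤ 3·2 = 6, so [K:Q] = 6. (Equivalently: Q(∛710) ⊂ R but ω ∉ R, so [K : Q(∛710)] = 2.)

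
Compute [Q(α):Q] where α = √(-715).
[Q(α):Q] = 2

[Q(α):Q] equals the degree of the minimal polynomial of α. Here α^2 = -715 and x^2 + 715 is irreducible (d = -715 is squarefree, ≠ 1, hence not a square), so deg(m_α) = 2. Thus [Q(α):Q] = 2.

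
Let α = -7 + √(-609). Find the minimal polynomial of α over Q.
m_α(x) = x^2 + 14x + 658

From α + 7 = √(-609), squaring gives (α + 7)^2 = -609, i.e. α^2 + 14α + 49 = -609, so α^2 + 14α + 658 = 0. The discriminant of x^2 + 14x + 658 is (14)^2 - 4·(658) = 196 - 2632 = -2436, and 4·(-609) is not a perfect square in Q since -609 is squarefree and ≠ 1. Hence x^2 + 14x + 658 is irreducible over Q and is the minimal polynomial of α.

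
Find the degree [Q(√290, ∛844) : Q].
[Q(√290, ∛844) : Q] = 6

Let L = Q(√290, ∛844). Since Q(√290) ⊂ L and [Q(√290):Q] = 2, the tower law gives 2 | [L:Q]. Likewise Q(∛844) ⊂ L with [Q(∛844):Q] = 3 (because 844 is not a perfect cube), so 3 | [L:Q]. As gcd(2,3) = 1, [L:Q] is divisible by 6. Conversely L is generated over Q by √290 and ∛844, so [L:Q] ≤ 2·3 = 6. Therefore [Q(√290, ∛844) : Q] = 6.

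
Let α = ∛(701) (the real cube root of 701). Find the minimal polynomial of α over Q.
m_α(x) = x^3 - 701

α satisfies α^3 = 701, so x^3 - 701 annihilates α. By the rational root test, a rational root p/q (in lowest terms) of x^3 - 701 would satisfy p^3 = 701 q^3, forcing q = 1 and p^3 = 701; but 701 is not a perfect cube, contradiction. A monic cubic over Q with no rational root is irreducible (any nontrivial factorization would include a linear factor). Hence x^3 - 701 is the minimal polynomial of α, and in particular [Q(α):Q] = 3.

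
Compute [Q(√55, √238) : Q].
[Q(√55, √238) : Q] = 4

[Q(√55):Q] = 2 (min poly x^2 - 55, irreducible since 55 is squarefree > 1). For the top step, suppose √238 ∈ Q(√55), say √238 = c + d√55 with c, d ∈ Q. Squaring: 238 = c^2 + 55d^2 + 2cd√55. Since √55 ∉ Q this forces 2cd = 0. If d = 0 then √238 = c ∈ Q, contradicting 238 squarefree > 1. If c = 0 then 238 = 55d^2, so 55·238 = (55d)^2 is a perfect square in Q — but 55·238 = 13090 is not a perfect square (since 55 and 238 are distinct squarefree integers). Contradiction. Hence √238 ∉ Q(√55), so x^2 - 238 stays irreducible over Q(√55) and [Q(√55, √238) : Q(√55)] = 2. By the tower law, [Q(√55, √238) : Q] = 2 · 2 = 4.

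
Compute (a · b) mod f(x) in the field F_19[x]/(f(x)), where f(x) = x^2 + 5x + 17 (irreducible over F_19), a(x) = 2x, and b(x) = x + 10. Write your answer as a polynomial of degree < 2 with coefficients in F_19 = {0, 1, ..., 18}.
a · b ≡ 10x + 4 (mod f(x))

Multiply in F_19[x]: a(x)·b(x) = (2x)·(x + 10) = 2x^2 + x. This has degree ≥ 2, so divide by f(x) over F_19: 2x^2 + x = (2)·(x^2 + 5x + 17) + (10x + 4). Hence a·b ≡ 10x + 4 (mod f). (F_19[x]/(f) is a field with 19^2 = 361 elements since f is irreducible of degree 2.)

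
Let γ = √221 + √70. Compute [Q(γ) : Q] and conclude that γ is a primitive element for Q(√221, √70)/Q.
[Q(γ) : Q] = 4 (equivalently, Q(γ) = Q(√221, √70))

Obviously Q(γ) ⊆ Q(√221, √70), and [Q(√221, √70):Q] = 4 (since 221, 70 are distinct squarefree integers > 1 with 15470 not a perfect square). To show equality we compute the minimal polynomial of γ. From γ = √221 + √70: γ^2 = 221 + 2√(15470) + 70 = 291 + 2√(15470), so γ^2 - 291 = 2√(15470); squaring, (γ^2 - 291)^2 = 4·15470, i.e. γ^4 - 582γ^2 + 84681 - 61880 = 0, i.e. γ^4 - 582γ^2 + 22801 = 0. So γ is a root of x^4 - 582x^2 + 22801. This polynomial is irreducible over Q: it has no rational root (each ±√221 ± √70 is irrational), and any factorization into two quadratics over Q would force √(15470) ∈ Q (pairing opposite roots) or √221, √70 ∈ Q (other pairings), all impossible. Hence [Q(γ):Q] = 4 = [Q(√221, √70):Q], so Q(γ) = Q(√221, √70).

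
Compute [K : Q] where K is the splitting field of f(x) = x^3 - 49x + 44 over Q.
[K : Q] = 6

By the rational root test, any rational root of the monic integer polynomial f(x) = x^3 - 49x + 44 must be an integer dividing the constant term 44, i.e. one of ±{1, 2, 4, 11, 22, 44}. Evaluating: f(1) = -4, f(-1) = 92, f(2) = -46, f(-2) = 134, f(4) = -88, f(-4) = 176, f(11) = 836, f(-11) = -748, f(22) = 9614, f(-22) = -9526, f(44) = 83072, f(-44) = -82984; none is 0, so f has no rational root and is therefore irreducible over Q (a cubic with no linear factor over a field is irreducible). For an irreducible cubic, the Galois group is A_3 or S_3 according as the discriminant disc(f) = -4a^3 - 27b^2 = -4·(-49)^3 - 27·(44)^2 = 418324 is or is not a square in Q. Here disc(f) = 418324 is not a perfect square in Q, so the Galois group of f over Q is not contained in A_3 and must be all of S_3. The splitting field has degree |S_3| = 6 over Q, so [K : Q] = 6.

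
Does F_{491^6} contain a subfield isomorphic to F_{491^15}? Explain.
No: F_{491^15} is not a subfield of F_{491^6}

F_{p^m} embeds in F_{p^n} iff m | n. Here 15 ∤ 6 (since 6 = 0·15 + 6 with remainder 6 ≠ 0), so F_{491^15} is not a subfield of F_{491^6}. Equivalently: if it were, the tower law would give 15 = [F_{491^15}:F_491] dividing [F_{491^6}:F_491] = 6, contradiction.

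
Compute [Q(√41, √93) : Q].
[Q(√41, √93) : Q] = 4

[Q(√41):Q] = 2 (min poly x^2 - 41, irreducible since 41 is squarefree > 1). For the top step, suppose √93 ∈ Q(√41), say √93 = c + d√41 with c, d ∈ Q. Squaring: 93 = c^2 + 41d^2 + 2cd√41. Since √41 ∉ Q this forces 2cd = 0. If d = 0 then √93 = c ∈ Q, contradicting 93 squarefree > 1. If c = 0 then 93 = 41d^2, so 41·93 = (41d)^2 is a perfect square in Q — but 41·93 = 3813 is not a perfect square (since 41 and 93 are distinct squarefree integers). Contradiction. Hence √93 ∉ Q(√41), so x^2 - 93 stays irreducible over Q(√41) and [Q(√41, √93) : Q(√41)] = 2. By the tower law, [Q(√41, √93) : Q] = 2 · 2 = 4.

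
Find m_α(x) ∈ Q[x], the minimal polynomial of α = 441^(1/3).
m_α(x) = x^3 - 441

α satisfies α^3 = 441, so x^3 - 441 annihilates α. By the rational root test, a rational root p/q (in lowest terms) of x^3 - 441 would satisfy p^3 = 441 q^3, forcing q = 1 and p^3 = 441; but 441 is not a perfect cube, contradiction. A monic cubic over Q with no rational root is irreducible (any nontrivial factorization would include a linear factor). Hence x^3 - 441 is the minimal polynomial of α, and in particular [Q(α):Q] = 3.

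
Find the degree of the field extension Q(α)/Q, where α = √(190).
[Q(α):Q] = 2

[Q(α):Q] equals the degree of the minimal polynomial of α. Here α^2 = 190 and x^2 - 190 is irreducible (d = 190 is squarefree, ≠ 1, hence not a square), so deg(m_α) = 2. Thus [Q(α):Q] = 2.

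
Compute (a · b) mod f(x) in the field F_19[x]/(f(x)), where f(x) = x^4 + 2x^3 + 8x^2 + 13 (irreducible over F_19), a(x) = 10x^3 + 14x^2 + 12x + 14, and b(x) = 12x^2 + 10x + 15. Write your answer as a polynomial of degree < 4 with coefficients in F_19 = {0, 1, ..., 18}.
a · b ≡ 7x^3 + 8x^2 + 14x + 17 (mod f(x))

Multiply in F_19[x]: a(x)·b(x) = (10x^3 + 14x^2 + 12x + 14)·(12x^2 + 10x + 15) = 6x^5 + 2x^4 + 16x^3 + 4x^2 + 16x + 1. This has degree ≥ 4, so divide by f(x) over F_19: 6x^5 + 2x^4 + 16x^3 + 4x^2 + 16x + 1 = (6x + 9)·(x^4 + 2x^3 + 8x^2 + 13) + (7x^3 + 8x^2 + 14x + 17). Hence a·b ≡ 7x^3 + 8x^2 + 14x + 17 (mod f). (F_19[x]/(f) is a field with 19^4 = 130321 elements since f is irreducible of degree 4.)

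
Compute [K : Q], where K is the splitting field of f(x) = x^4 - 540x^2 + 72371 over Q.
[K : Q] = 4

Solving the quadratic in x^2: x^2 = (540 ± √(540^2 - 4·72371))/2 = (540 ± √2116)/2 = (540 ± 46)/2, giving x^2 = 247 or x^2 = 293. So f(x) = (x^2 - 247)(x^2 - 293) and the roots of f are ±√247, ±√293. Hence the splitting field is K = Q(√247, √293). Since 247 and 293 are distinct squarefree integers > 1, their product 72371 is not a perfect square, so √293 ∉ Q(√247). By the tower law [K:Q] = [Q(√247,√293):Q(√247)] · [Q(√247):Q] = 2 · 2 = 4.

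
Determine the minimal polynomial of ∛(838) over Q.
m_α(x) = x^3 - 838

α satisfies α^3 = 838, so x^3 - 838 annihilates α. By the rational root test, a rational root p/q (in lowest terms) of x^3 - 838 would satisfy p^3 = 838 q^3, forcing q = 1 and p^3 = 838; but 838 is not a perfect cube, contradiction. A monic cubic over Q with no rational root is irreducible (any nontrivial factorization would include a linear factor). Hence x^3 - 838 is the minimal polynomial of α, and in particular [Q(α):Q] = 3.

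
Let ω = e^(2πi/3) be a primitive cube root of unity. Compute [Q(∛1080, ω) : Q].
[Q(∛1080, ω) : Q] = 6

[Q(∛1080):Q] = 3 (min poly x^3 - 1080, irreducible since 1080 is not a perfect cube). [Q(ω):Q] = 2 (min poly x^2 + x + 1). Since Q(∛1080) ⊂ R and ω ∉ R, we have ω ∉ Q(∛1080), so x^2 + x + 1 remains irreducible over Q(∛1080) and [Q(∛1080, ω) : Q(∛1080)] = 2. By the tower law, [Q(∛1080, ω) : Q] = 3 · 2 = 6. (In fact Q(∛1080, ω) is the splitting field of x^3 - 1080 over Q.)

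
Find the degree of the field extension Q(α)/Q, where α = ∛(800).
[Q(α):Q] = 3

The minimal polynomial of α is x^3 - 800, irreducible over Q since 800 is not a perfect cube (so x^3 - 800 has no rational root). Hence [Q(α):Q] = deg(m_α) = 3.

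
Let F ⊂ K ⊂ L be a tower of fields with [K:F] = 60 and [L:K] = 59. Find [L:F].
[L:F] = 3540

The tower law says that for any tower of field extensions F ⊂ K ⊂ L with finite degrees, [L:F] = [L:K] · [K:F]. Here this gives [L:F] = 59 · 60 = 3540.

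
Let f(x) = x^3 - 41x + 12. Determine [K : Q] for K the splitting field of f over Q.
[K : Q] = 6

By the rational root test, any rational root of the monic integer polynomial f(x) = x^3 - 41x + 12 must be an integer dividing the constant term 12, i.e. one of ±{1, 2, 3, 4, 6, 12}. Evaluating: f(1) = -28, f(-1) = 52, f(2) = -62, f(-2) = 86, f(3) = -84, f(-3) = 108, f(4) = -88, f(-4) = 112, f(6) = -18, f(-6) = 42, f(12) = 1248, f(-12) = -1224; none is 0, so f has no rational root and is therefore irreducible over Q (a cubic with no linear factor over a field is irreducible). For an irreducible cubic, the Galois group is A_3 or S_3 according as the discriminant disc(f) = -4a^3 - 27b^2 = -4·(-41)^3 - 27·(12)^2 = 271796 is or is not a square in Q. Here disc(f) = 271796 is not a perfect square in Q, so the Galois group of f over Q is not contained in A_3 and must be all of S_3. The splitting field has degree |S_3| = 6 over Q, so [K : Q] = 6.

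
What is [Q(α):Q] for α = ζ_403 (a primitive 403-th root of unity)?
[Q(α):Q] = 360

The minimal polynomial of ζ_403 over Q is the 403-th cyclotomic polynomial Φ_403(x), which is irreducible over Q and has degree φ(403) = 360. Hence [Q(α):Q] = φ(403) = 360.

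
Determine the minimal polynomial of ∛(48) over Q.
m_α(x) = x^3 - 48

α satisfies α^3 = 48, so x^3 - 48 annihilates α. By the rational root test, a rational root p/q (in lowest terms) of x^3 - 48 would satisfy p^3 = 48 q^3, forcing q = 1 and p^3 = 48; but 48 is not a perfect cube, contradiction. A monic cubic over Q with no rational root is irreducible (any nontrivial factorization would include a linear factor). Hence x^3 - 48 is the minimal polynomial of α, and in particular [Q(α):Q] = 3.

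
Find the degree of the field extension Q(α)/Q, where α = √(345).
[Q(α):Q] = 2

[Q(α):Q] equals the degree of the minimal polynomial of α. Here α^2 = 345 and x^2 - 345 is irreducible (d = 345 is squarefree, ≠ 1, hence not a square), so deg(m_α) = 2. Thus [Q(α):Q] = 2.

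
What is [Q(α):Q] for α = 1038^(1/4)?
[Q(α):Q] = 4

α is a root of x^4 - 1038. By Eisenstein's criterion at the prime p = 2 (which divides the constant term 1038 but p^2 = 4 does not, since 1038 is squarefree), x^4 - 1038 is irreducible over Q. Hence [Q(α):Q] = 4.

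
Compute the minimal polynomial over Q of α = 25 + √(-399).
m_α(x) = x^2 - 50x + 1024

From α - 25 = √(-399), squaring gives (α - 25)^2 = -399, i.e. α^2 - 50α + 625 = -399, so α^2 - 50α + 1024 = 0. The discriminant of x^2 - 50x + 1024 is (-50)^2 - 4·(1024) = 2500 - 4096 = -1596, and 4·(-399) is not a perfect square in Q since -399 is squarefree and ≠ 1. Hence x^2 - 50x + 1024 is irreducible over Q and is the minimal polynomial of α.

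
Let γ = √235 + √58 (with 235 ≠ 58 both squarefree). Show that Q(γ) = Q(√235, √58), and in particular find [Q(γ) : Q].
[Q(γ) : Q] = 4 (equivalently, Q(γ) = Q(√235, √58))

Obviously Q(γ) ⊆ Q(√235, √58), and [Q(√235, √58):Q] = 4 (since 235, 58 are distinct squarefree integers > 1 with 13630 not a perfect square). To show equality we compute the minimal polynomial of γ. From γ = √235 + √58: γ^2 = 235 + 2√(13630) + 58 = 293 + 2√(13630), so γ^2 - 293 = 2√(13630); squaring, (γ^2 - 293)^2 = 4·13630, i.e. γ^4 - 586γ^2 + 85849 - 54520 = 0, i.e. γ^4 - 586γ^2 + 31329 = 0. So γ is a root of x^4 - 586x^2 + 31329. This polynomial is irreducible over Q: it has no rational root (each ±√235 ± √58 is irrational), and any factorization into two quadratics over Q would force √(13630) ∈ Q (pairing opposite roots) or √235, √58 ∈ Q (other pairings), all impossible. Hence [Q(γ):Q] = 4 = [Q(√235, √58):Q], so Q(γ) = Q(√235, √58).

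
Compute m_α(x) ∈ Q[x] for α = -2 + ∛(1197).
m_α(x) = x^3 + 6x^2 + 12x - 1189

Set β = α + 2 = ∛(1197), so β^3 = 1197. Then (α + 2)^3 - 1197 = 0, i.e. α is a root of g(x) = (x + 2)^3 - 1197 = x^3 + 6x^2 + 12x - 1189. Since g(x) = h(x + 2) where h(x) = x^3 - 1197, and h is irreducible over Q (because 1197 is not a perfect cube, so h has no rational root, and a monic cubic with no rational root is irreducible), g is also irreducible (irreducibility is preserved under the substitution x → x + 2). Hence m_α(x) = x^3 + 6x^2 + 12x - 1189.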